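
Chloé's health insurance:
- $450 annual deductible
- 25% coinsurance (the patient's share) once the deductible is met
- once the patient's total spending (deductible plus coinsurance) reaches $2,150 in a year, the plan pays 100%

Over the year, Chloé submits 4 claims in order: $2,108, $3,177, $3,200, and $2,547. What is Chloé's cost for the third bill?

Bill 1, $2,108: deductible takes $450, $1,658 remains; 25% of $1,658 = $414.50. Patient pays $864.50; OOP now $864.50.
Bill 2, $3,177: deductible already satisfied, so patient's share is 25% × $3,177 = $794.25. Patient pays $794.25; OOP now $1,658.75.
Bill 3, $3,200: 25% coinsurance on $3,200 = $800. Adding that to $1,658.75 gives $2,458.75, past the $2,150 cap; patient pays only $2,150 − $1,658.75 = $491.25.

$491.25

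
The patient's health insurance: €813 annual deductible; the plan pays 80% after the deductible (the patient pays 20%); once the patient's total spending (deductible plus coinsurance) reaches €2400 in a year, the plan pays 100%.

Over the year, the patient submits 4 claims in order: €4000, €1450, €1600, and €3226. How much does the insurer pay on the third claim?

€1280

Claim 1 — €4000: deductible takes €813, €3187 remains; patient's 20% is €637.40. Patient pays €1450.40; OOP now €1450.40. Plan pays €4000 − €1450.40 = €2549.60.
Claim 2 — €1450: deductible already satisfied, so patient's share is 20% × €1450 = €290. Cost to patient: €290. OOP to date €1740.40. Insurer: €1450 − €290 = €1160.
Claim 3 — €1600: 20% coinsurance on €1600 = €320. Cost to patient: €320. OOP to date €2060.40. Insurer: €1600 − €320 = €1280.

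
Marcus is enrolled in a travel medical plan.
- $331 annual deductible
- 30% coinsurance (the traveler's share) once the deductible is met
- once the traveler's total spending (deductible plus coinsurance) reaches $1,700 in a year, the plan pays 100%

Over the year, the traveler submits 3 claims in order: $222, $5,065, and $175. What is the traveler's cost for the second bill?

#1 ($222): entire amount goes to the deductible. Cost to traveler: $222. OOP to date $222.
#2 ($5,065): $109 to deductible, leaving $4,956; coinsurance $4,956 × 30% = $1,486.80. Deductible plus coinsurance: $109 + $1,486.80 = $1,595.80. That would push OOP to $1,817.80, over the $1,700 cap, so traveler pays $1,700 − $222 = $1,478.

$1,478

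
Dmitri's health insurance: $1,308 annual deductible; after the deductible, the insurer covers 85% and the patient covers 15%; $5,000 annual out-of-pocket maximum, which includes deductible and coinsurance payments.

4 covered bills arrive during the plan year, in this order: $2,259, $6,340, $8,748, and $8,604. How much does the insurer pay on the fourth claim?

Claim 1 — $2,259: $1,308 to deductible, leaving $951; patient's 15% is $142.65. Patient pays $1,450.65; OOP now $1,450.65. Insurer: $2,259 − $1,450.65 = $808.35.
Claim 2 — $6,340: 15% coinsurance on $6,340 = $951. Cost to patient: $951. OOP to date $2,401.65. Insurer: $6,340 − $951 = $5,389.
Claim 3 — $8,748: deductible already satisfied, so patient's share is 15% × $8,748 = $1,312.20. Patient pays $1,312.20; OOP now $3,713.85. Plan pays $8,748 − $1,312.20 = $7,435.80.
Claim 4 — $8,604: 15% coinsurance on $8,604 = $1,290.60. OOP would hit $5,004.45 > $5,000, so the cap limits the patient to $5,000 − $3,713.85 = $1,286.15. Insurer: $8,604 − $1,286.15 = $7,317.85.

$7,317.85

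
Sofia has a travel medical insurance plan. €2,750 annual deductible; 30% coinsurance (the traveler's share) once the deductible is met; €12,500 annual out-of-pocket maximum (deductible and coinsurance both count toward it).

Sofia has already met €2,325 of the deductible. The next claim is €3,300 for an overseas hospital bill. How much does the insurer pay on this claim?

€2,325 of the €2,750 deductible is already met, leaving €425.
After the €425 deductible portion, €3,300 − €425 = €2,875 is subject to coinsurance.
Traveler's 30% share of €2,875 is €862.50.
So the traveler owes €425 + €862.50 = €1,287.50 before any cap.
Total out-of-pocket so far would be €2,325 + €1,287.50 = €3,612.50, below the €12,500 cap — no reduction.
The plan picks up €3,300 − €1,287.50 = €2,012.50.

€2,012.50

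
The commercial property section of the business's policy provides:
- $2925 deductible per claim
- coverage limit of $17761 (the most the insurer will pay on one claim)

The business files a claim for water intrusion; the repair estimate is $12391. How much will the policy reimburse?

$9466

After the deductible, $12391 − $2925 = $9466 remains.
That's under the $17761 cap, so the insurer reimburses the full $9466.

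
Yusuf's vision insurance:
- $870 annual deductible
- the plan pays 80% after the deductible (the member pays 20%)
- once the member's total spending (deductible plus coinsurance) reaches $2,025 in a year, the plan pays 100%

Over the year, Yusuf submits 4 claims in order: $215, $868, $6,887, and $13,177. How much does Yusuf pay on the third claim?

Claim 1 ($215): fully absorbed by the deductible. Member pays $215; OOP now $215.
Claim 2 ($868): deductible takes $655, $213 remains; 20% of $213 = $42.60. Member pays $697.60; OOP now $912.60.
Claim 3 ($6,887): deductible already satisfied, so member's share is 20% × $6,887 = $1,377.40. OOP would hit $2,290 > $2,025, so the cap limits the member to $2,025 − $912.60 = $1,112.40.

$1,112.40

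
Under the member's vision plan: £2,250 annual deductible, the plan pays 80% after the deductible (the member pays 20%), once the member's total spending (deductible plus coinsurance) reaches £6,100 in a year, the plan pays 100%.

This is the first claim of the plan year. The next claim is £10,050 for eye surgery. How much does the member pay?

Nothing has been paid toward the £2,250 deductible, so the first £2,250 of this charge is applied there.
The remaining £7,800 (= £10,050 − £2,250) moves to coinsurance.
20% of £7,800 = £1,560 falls to the member.
Member responsibility before any cap: £2,250 + £1,560 = £3,810.
Year-to-date out-of-pocket becomes £0 + £3,810 = £3,810, still under the £6,100 maximum, so no cap applies.

£3,810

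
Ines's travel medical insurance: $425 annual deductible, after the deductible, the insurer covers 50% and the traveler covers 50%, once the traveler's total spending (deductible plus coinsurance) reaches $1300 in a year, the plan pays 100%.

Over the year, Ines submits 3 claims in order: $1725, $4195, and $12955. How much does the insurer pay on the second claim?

#1 ($1725): $425 to deductible, leaving $1300; coinsurance $1300 × 50% = $650. Cost to traveler: $1075. OOP to date $1075. Insurer: $1725 − $1075 = $650.
#2 ($4195): 50% coinsurance on $4195 = $2097.50. Adding that to $1075 gives $3172.50, past the $1300 cap; traveler pays only $1300 − $1075 = $225. Insurer: $4195 − $225 = $3970.

$3970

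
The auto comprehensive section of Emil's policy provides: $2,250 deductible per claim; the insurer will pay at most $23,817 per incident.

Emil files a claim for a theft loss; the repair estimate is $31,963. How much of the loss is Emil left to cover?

Subtract the deductible: $31,963 − $2,250 = $29,713.
Since $29,713 > $23,817, the payout is capped at $23,817.
Policyholder's share is the uncovered remainder: $31,963 − $23,817 = $8,146.

$8,146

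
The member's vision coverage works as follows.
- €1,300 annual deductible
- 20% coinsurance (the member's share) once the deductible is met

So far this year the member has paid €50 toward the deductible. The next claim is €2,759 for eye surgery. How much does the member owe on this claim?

€1,551.80

€50 of the €1,300 deductible is already met, leaving €1,250.
The remaining €1,509 (= €2,759 − €1,250) moves to coinsurance.
Member's 20% share of €1,509 is €301.80.
That puts the member's cost at €1,250 + €301.80 = €1,551.80.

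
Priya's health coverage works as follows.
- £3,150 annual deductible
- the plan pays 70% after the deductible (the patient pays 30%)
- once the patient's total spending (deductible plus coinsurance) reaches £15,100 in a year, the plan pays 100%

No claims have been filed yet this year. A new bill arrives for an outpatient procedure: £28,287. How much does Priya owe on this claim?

£10,691.10

Deductible not yet touched, so the first £3,150 of the bill goes to the deductible.
After the £3,150 deductible portion, £28,287 − £3,150 = £25,137 is subject to coinsurance.
Patient's 30% share of £25,137 is £7,541.10.
So the patient owes £3,150 + £7,541.10 = £10,691.10 before any cap.
Cumulative spending £0 + £10,691.10 = £10,691.10 stays under the £15,100 maximum.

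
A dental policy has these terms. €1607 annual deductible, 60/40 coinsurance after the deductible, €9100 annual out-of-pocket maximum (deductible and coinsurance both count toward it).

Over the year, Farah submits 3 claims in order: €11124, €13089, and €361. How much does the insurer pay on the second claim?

Claim 1 — €11124: €1607 finishes the deductible; €9517 goes to coinsurance; 40% of €9517 = €3806.80. Cost to patient: €5413.80. OOP to date €5413.80. Plan pays €11124 − €5413.80 = €5710.20.
Claim 2 — €13089: deductible already satisfied, so patient's share is 40% × €13089 = €5235.60. Adding that to €5413.80 gives €10649.40, past the €9100 cap; patient pays only €9100 − €5413.80 = €3686.20. Plan pays €13089 − €3686.20 = €9402.80.

€9402.80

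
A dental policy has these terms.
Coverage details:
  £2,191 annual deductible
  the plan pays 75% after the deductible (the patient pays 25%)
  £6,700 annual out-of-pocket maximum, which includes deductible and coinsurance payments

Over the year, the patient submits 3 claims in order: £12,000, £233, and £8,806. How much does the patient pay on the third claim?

#1 (£12,000): £2,191 to deductible, leaving £9,809; coinsurance £9,809 × 25% = £2,452.25. Cost to patient: £4,643.25. OOP to date £4,643.25.
#2 (£233): deductible already satisfied, so patient's share is 25% × £233 = £58.25. Patient owes £58.25 (running OOP £4,701.50).
#3 (£8,806): 25% coinsurance on £8,806 = £2,201.50. That would push OOP to £6,903, over the £6,700 cap, so patient pays £6,700 − £4,701.50 = £1,998.50.

£1,998.50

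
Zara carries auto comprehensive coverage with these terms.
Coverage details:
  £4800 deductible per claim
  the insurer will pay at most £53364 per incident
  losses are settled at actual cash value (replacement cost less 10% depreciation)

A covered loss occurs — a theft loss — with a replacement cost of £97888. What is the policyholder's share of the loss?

At 10% depreciation, ACV = £97888 − £9788.80 = £88099.20.
Subtract the deductible: £88099.20 − £4800 = £83299.20.
The £53364 per-incident cap binds; insurer pays £53364.
Out of pocket: £97888 − £53364 = £44524.

£44524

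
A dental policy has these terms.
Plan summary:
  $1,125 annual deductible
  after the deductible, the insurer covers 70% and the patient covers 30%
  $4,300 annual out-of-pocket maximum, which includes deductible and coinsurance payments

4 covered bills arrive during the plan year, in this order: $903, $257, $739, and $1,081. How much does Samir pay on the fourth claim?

Bill 1, $903: fully absorbed by the deductible. Patient owes $903 (running OOP $903).
Bill 2, $257: deductible takes $222, $35 remains; coinsurance $35 × 30% = $10.50. Patient owes $232.50 (running OOP $1,135.50).
Bill 3, $739: 30% coinsurance on $739 = $221.70. Patient pays $221.70; OOP now $1,357.20.
Bill 4, $1,081: deductible already satisfied, so patient's share is 30% × $1,081 = $324.30. Patient owes $324.30 (running OOP $1,681.50).

$324.30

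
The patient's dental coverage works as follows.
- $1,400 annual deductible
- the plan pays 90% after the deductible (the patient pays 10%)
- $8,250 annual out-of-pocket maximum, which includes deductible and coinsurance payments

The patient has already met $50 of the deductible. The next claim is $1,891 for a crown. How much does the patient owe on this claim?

Remaining deductible: $1,400 − $50 = $1,350.
That leaves $1,891 − $1,350 = $541 for coinsurance.
10% of $541 = $54.10 falls to the patient.
Patient responsibility before any cap: $1,350 + $54.10 = $1,404.10.
Total out-of-pocket so far would be $50 + $1,404.10 = $1,454.10, below the $8,250 cap — no reduction.

$1,404.10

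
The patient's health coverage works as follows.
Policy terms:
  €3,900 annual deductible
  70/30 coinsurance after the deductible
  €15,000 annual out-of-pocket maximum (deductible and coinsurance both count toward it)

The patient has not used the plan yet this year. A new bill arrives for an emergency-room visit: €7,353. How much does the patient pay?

Deductible not yet touched, so the first €3,900 of the bill goes to the deductible.
After the €3,900 deductible portion, €7,353 − €3,900 = €3,453 is subject to coinsurance.
30% of €3,453 = €1,035.90 falls to the patient.
Patient responsibility before any cap: €3,900 + €1,035.90 = €4,935.90.
Year-to-date out-of-pocket becomes €0 + €4,935.90 = €4,935.90, still under the €15,000 maximum, so no cap applies.

€4,935.90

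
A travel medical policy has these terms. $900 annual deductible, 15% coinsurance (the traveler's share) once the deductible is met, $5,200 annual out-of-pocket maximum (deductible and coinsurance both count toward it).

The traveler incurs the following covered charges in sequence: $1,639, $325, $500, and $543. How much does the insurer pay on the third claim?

Claim 1 ($1,639): deductible takes $900, $739 remains; traveler's 15% is $110.85. Traveler owes $1,010.85 (running OOP $1,010.85). Insurer: $1,639 − $1,010.85 = $628.15.
Claim 2 ($325): 15% coinsurance on $325 = $48.75. Traveler pays $48.75; OOP now $1,059.60. Insurer: $325 − $48.75 = $276.25.
Claim 3 ($500): deductible already satisfied, so traveler's share is 15% × $500 = $75. Traveler owes $75 (running OOP $1,134.60). Plan pays $500 − $75 = $425.

$425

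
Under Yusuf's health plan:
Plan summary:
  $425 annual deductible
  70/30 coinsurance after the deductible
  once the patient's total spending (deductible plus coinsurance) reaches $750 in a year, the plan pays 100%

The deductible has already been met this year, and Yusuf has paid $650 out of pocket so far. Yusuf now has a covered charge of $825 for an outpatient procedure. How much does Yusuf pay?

$100

The deductible is already satisfied, so the full bill goes to coinsurance.
Patient's 30% share of $825 is $247.50.
Adding $247.50 to the $650 already spent would give $897.50, which exceeds the $750 cap; the patient pays just $750 − $650 = $100.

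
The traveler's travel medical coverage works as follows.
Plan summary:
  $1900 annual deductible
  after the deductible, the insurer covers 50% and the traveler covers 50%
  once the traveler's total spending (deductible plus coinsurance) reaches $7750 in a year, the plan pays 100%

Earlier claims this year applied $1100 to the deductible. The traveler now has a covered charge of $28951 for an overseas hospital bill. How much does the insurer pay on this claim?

$22301

$1100 of the $1900 deductible is already met, leaving $800.
After the $800 deductible portion, $28951 − $800 = $28151 is subject to coinsurance.
Traveler's 50% share of $28151 is $14075.50.
Traveler responsibility before any cap: $800 + $14075.50 = $14875.50.
Year-to-date out-of-pocket would reach $1100 + $14875.50 = $15975.50, above the $7750 maximum, so the traveler pays only $7750 − $1100 = $6650.
The insurer covers the remainder: $28951 − $6650 = $22301.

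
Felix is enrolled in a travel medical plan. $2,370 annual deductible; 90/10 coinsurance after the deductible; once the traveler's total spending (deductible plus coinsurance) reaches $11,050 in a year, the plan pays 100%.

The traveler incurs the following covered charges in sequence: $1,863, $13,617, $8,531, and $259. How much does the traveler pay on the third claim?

$853.10

#1 ($1,863): fully absorbed by the deductible. Traveler owes $1,863 (running OOP $1,863).
#2 ($13,617): $507 finishes the deductible; $13,110 goes to coinsurance; coinsurance $13,110 × 10% = $1,311. Traveler pays $1,818; OOP now $3,681.
#3 ($8,531): 10% coinsurance on $8,531 = $853.10. Traveler owes $853.10 (running OOP $4,534.10).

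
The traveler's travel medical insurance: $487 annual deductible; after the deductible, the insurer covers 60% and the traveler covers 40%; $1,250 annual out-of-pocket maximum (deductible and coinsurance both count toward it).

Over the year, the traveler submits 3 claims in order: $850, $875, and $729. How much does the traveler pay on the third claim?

Claim 1 — $850: deductible takes $487, $363 remains; traveler's 40% is $145.20. Cost to traveler: $632.20. OOP to date $632.20.
Claim 2 — $875: deductible met; 40% of $875 = $350. Cost to traveler: $350. OOP to date $982.20.
Claim 3 — $729: 40% coinsurance on $729 = $291.60. That would push OOP to $1,273.80, over the $1,250 cap, so traveler pays $1,250 − $982.20 = $267.80.

$267.80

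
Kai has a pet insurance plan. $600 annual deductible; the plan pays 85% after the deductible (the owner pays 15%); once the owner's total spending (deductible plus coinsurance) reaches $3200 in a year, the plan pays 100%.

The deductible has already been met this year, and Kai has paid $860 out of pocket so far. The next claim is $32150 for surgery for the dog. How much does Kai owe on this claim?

The deductible is already satisfied, so the full bill goes to coinsurance.
15% of $32150 = $4822.50 falls to the owner.
Adding $4822.50 to the $860 already spent would give $5682.50, which exceeds the $3200 cap; the owner pays just $3200 − $860 = $2340.

$2340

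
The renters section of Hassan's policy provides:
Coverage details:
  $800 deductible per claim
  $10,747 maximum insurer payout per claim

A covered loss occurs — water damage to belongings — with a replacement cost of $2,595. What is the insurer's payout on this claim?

After the deductible, $2,595 − $800 = $1,795 remains.
$1,795 ≤ $10,747, so the limit doesn't bind; insurer pays $1,795.

$1,795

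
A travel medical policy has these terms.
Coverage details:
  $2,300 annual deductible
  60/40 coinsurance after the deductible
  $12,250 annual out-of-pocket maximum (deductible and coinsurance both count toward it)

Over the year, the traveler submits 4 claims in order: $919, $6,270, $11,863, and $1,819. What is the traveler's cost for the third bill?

Claim 1 ($919): fully absorbed by the deductible. Cost to traveler: $919. OOP to date $919.
Claim 2 ($6,270): $1,381 finishes the deductible; $4,889 goes to coinsurance; coinsurance $4,889 × 40% = $1,955.60. Traveler owes $3,336.60 (running OOP $4,255.60).
Claim 3 ($11,863): 40% coinsurance on $11,863 = $4,745.20. Traveler owes $4,745.20 (running OOP $9,000.80).

$4,745.20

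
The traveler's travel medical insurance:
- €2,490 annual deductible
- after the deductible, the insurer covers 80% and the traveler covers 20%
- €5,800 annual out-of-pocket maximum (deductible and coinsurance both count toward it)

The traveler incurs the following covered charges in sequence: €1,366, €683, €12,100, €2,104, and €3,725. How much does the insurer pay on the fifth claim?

Bill 1, €1,366: entire amount goes to the deductible. Cost to traveler: €1,366. OOP to date €1,366. Insurer: €1,366 − €1,366 = €0.
Bill 2, €683: all of it applies to the deductible. Cost to traveler: €683. OOP to date €2,049. Insurer: €683 − €683 = €0.
Bill 3, €12,100: deductible takes €441, €11,659 remains; coinsurance €11,659 × 20% = €2,331.80. Cost to traveler: €2,772.80. OOP to date €4,821.80. Plan pays €12,100 − €2,772.80 = €9,327.20.
Bill 4, €2,104: 20% coinsurance on €2,104 = €420.80. Traveler pays €420.80; OOP now €5,242.60. Plan pays €2,104 − €420.80 = €1,683.20.
Bill 5, €3,725: deductible already satisfied, so traveler's share is 20% × €3,725 = €745. OOP would hit €5,987.60 > €5,800, so the cap limits the traveler to €5,800 − €5,242.60 = €557.40. Insurer: €3,725 − €557.40 = €3,167.60.

€3,167.60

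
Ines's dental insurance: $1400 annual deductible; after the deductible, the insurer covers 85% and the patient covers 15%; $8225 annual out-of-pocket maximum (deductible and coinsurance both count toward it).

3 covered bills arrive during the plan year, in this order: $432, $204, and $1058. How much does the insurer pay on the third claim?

#1 ($432): entire amount goes to the deductible. Cost to patient: $432. OOP to date $432. Plan pays $432 − $432 = $0.
#2 ($204): fully absorbed by the deductible. Cost to patient: $204. OOP to date $636. Plan pays $204 − $204 = $0.
#3 ($1058): deductible takes $764, $294 remains; coinsurance $294 × 15% = $44.10. Cost to patient: $808.10. OOP to date $1444.10. Insurer: $1058 − $808.10 = $249.90.

$249.90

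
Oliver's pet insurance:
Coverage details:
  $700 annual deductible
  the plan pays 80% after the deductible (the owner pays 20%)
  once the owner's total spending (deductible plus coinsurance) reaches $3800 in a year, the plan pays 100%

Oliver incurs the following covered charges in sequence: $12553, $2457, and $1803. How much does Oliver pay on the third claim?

$238

#1 ($12553): deductible takes $700, $11853 remains; coinsurance $11853 × 20% = $2370.60. Cost to owner: $3070.60. OOP to date $3070.60.
#2 ($2457): 20% coinsurance on $2457 = $491.40. Cost to owner: $491.40. OOP to date $3562.
#3 ($1803): deductible met; 20% of $1803 = $360.60. That would push OOP to $3922.60, over the $3800 cap, so owner pays $3800 − $3562 = $238.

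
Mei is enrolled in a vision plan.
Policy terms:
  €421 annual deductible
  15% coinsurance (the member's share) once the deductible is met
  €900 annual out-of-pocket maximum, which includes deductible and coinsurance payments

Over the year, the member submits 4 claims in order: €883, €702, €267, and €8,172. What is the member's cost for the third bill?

€40.05

Claim 1 (€883): deductible takes €421, €462 remains; member's 15% is €69.30. Member owes €490.30 (running OOP €490.30).
Claim 2 (€702): deductible already satisfied, so member's share is 15% × €702 = €105.30. Cost to member: €105.30. OOP to date €595.60.
Claim 3 (€267): deductible met; 15% of €267 = €40.05. Member pays €40.05; OOP now €635.65.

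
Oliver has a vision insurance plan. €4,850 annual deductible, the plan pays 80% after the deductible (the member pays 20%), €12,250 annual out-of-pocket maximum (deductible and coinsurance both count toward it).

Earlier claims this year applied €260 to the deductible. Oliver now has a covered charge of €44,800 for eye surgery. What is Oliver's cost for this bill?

€11,990

Remaining deductible: €4,850 − €260 = €4,590.
That leaves €44,800 − €4,590 = €40,210 for coinsurance.
20% of €40,210 = €8,042 falls to the member.
Member responsibility before any cap: €4,590 + €8,042 = €12,632.
Year-to-date out-of-pocket would reach €260 + €12,632 = €12,892, above the €12,250 maximum, so the member pays only €12,250 − €260 = €11,990.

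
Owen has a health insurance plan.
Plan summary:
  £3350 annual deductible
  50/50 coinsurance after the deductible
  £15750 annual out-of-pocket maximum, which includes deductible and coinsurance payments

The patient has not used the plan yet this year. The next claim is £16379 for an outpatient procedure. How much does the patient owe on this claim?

Nothing has been paid toward the £3350 deductible, so the first £3350 of this charge is applied there.
The remaining £13029 (= £16379 − £3350) moves to coinsurance.
50% of £13029 = £6514.50 falls to the patient.
Patient responsibility before any cap: £3350 + £6514.50 = £9864.50.
Total out-of-pocket so far would be £0 + £9864.50 = £9864.50, below the £15750 cap — no reduction.

£9864.50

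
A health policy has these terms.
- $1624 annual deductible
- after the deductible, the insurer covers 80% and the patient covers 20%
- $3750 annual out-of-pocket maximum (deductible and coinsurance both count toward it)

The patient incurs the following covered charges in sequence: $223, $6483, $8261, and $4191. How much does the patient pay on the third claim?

$1109.60

#1 ($223): entire amount goes to the deductible. Cost to patient: $223. OOP to date $223.
#2 ($6483): $1401 finishes the deductible; $5082 goes to coinsurance; patient's 20% is $1016.40. Patient owes $2417.40 (running OOP $2640.40).
#3 ($8261): 20% coinsurance on $8261 = $1652.20. OOP would hit $4292.60 > $3750, so the cap limits the patient to $3750 − $2640.40 = $1109.60.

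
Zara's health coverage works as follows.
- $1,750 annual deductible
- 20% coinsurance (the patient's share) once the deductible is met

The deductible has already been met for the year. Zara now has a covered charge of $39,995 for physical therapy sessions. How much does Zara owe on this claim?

$7,999

The deductible is already satisfied, so the full bill goes to coinsurance.
20% of $39,995 = $7,999 falls to the patient.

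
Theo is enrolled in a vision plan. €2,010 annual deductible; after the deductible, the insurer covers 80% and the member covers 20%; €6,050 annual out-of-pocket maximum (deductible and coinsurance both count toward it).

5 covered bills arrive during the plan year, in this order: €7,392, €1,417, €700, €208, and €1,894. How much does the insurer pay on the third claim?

€560

Claim 1 (€7,392): €2,010 finishes the deductible; €5,382 goes to coinsurance; coinsurance €5,382 × 20% = €1,076.40. Cost to member: €3,086.40. OOP to date €3,086.40. Insurer: €7,392 − €3,086.40 = €4,305.60.
Claim 2 (€1,417): deductible already satisfied, so member's share is 20% × €1,417 = €283.40. Member owes €283.40 (running OOP €3,369.80). Plan pays €1,417 − €283.40 = €1,133.60.
Claim 3 (€700): deductible met; 20% of €700 = €140. Member owes €140 (running OOP €3,509.80). Insurer: €700 − €140 = €560.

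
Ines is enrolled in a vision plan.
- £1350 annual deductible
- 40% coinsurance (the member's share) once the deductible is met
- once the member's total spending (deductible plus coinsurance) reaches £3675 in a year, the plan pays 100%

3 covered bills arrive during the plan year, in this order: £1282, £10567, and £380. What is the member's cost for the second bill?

£2393

#1 (£1282): entire amount goes to the deductible. Cost to member: £1282. OOP to date £1282.
#2 (£10567): £68 to deductible, leaving £10499; coinsurance £10499 × 40% = £4199.60. Together that's £68 + £4199.60 = £4267.60. That would push OOP to £5549.60, over the £3675 cap, so member pays £3675 − £1282 = £2393.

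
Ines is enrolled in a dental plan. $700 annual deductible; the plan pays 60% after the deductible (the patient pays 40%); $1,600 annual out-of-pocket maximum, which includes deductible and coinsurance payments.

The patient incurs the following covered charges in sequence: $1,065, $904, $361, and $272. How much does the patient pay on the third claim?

Claim 1 ($1,065): $700 to deductible, leaving $365; coinsurance $365 × 40% = $146. Cost to patient: $846. OOP to date $846.
Claim 2 ($904): deductible already satisfied, so patient's share is 40% × $904 = $361.60. Patient pays $361.60; OOP now $1,207.60.
Claim 3 ($361): deductible already satisfied, so patient's share is 40% × $361 = $144.40. Cost to patient: $144.40. OOP to date $1,352.

$144.40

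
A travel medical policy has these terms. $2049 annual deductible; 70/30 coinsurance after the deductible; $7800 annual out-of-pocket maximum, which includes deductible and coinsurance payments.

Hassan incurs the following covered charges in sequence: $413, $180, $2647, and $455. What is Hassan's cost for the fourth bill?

$136.50

Claim 1 — $413: all of it applies to the deductible. Traveler pays $413; OOP now $413.
Claim 2 — $180: fully absorbed by the deductible. Traveler pays $180; OOP now $593.
Claim 3 — $2647: deductible takes $1456, $1191 remains; coinsurance $1191 × 30% = $357.30. Traveler owes $1813.30 (running OOP $2406.30).
Claim 4 — $455: deductible already satisfied, so traveler's share is 30% × $455 = $136.50. Traveler owes $136.50 (running OOP $2542.80).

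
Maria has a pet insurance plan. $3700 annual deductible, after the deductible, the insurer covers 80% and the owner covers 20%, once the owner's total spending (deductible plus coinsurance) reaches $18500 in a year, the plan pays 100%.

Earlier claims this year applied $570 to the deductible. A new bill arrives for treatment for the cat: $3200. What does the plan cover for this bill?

$56

Remaining deductible: $3700 − $570 = $3130.
After the $3130 deductible portion, $3200 − $3130 = $70 is subject to coinsurance.
20% of $70 = $14 falls to the owner.
Owner responsibility before any cap: $3130 + $14 = $3144.
Year-to-date out-of-pocket becomes $570 + $3144 = $3714, still under the $18500 maximum, so no cap applies.
The insurer covers the remainder: $3200 − $3144 = $56.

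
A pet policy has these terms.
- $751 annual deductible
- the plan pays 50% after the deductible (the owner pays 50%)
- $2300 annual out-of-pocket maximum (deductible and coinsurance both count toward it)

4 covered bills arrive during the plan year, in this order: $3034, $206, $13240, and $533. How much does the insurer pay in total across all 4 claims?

Claim 1 — $3034: deductible takes $751, $2283 remains; coinsurance $2283 × 50% = $1141.50. Owner owes $1892.50 (running OOP $1892.50). Plan pays $3034 − $1892.50 = $1141.50.
Claim 2 — $206: 50% coinsurance on $206 = $103. Owner owes $103 (running OOP $1995.50). Plan pays $206 − $103 = $103.
Claim 3 — $13240: deductible already satisfied, so owner's share is 50% × $13240 = $6620. Adding that to $1995.50 gives $8615.50, past the $2300 cap; owner pays only $2300 − $1995.50 = $304.50. Plan pays $13240 − $304.50 = $12935.50.
Claim 4 — $533: deductible met; 50% of $533 = $266.50. That would push OOP to $2566.50, over the $2300 cap, so owner pays $2300 − $2300 = $0. Plan pays $533 − $0 = $533.
Insurer total: $1141.50 + $103 + $12935.50 + $533 = $14713.

$14713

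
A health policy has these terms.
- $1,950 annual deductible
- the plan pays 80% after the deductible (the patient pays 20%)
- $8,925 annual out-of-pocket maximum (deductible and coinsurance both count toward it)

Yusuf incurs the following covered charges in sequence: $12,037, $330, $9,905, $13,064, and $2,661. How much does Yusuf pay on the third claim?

Bill 1, $12,037: $1,950 to deductible, leaving $10,087; patient's 20% is $2,017.40. Patient pays $3,967.40; OOP now $3,967.40.
Bill 2, $330: deductible already satisfied, so patient's share is 20% × $330 = $66. Patient owes $66 (running OOP $4,033.40).
Bill 3, $9,905: deductible met; 20% of $9,905 = $1,981. Patient pays $1,981; OOP now $6,014.40.

$1,981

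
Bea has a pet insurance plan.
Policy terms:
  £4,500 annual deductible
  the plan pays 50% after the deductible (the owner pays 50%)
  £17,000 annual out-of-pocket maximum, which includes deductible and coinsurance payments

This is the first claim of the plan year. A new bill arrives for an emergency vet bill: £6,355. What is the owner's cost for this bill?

£5,427.50

Nothing has been paid toward the £4,500 deductible, so the first £4,500 of this charge is applied there.
After the £4,500 deductible portion, £6,355 − £4,500 = £1,855 is subject to coinsurance.
Owner's 50% share of £1,855 is £927.50.
Owner responsibility before any cap: £4,500 + £927.50 = £5,427.50.
Cumulative spending £0 + £5,427.50 = £5,427.50 stays under the £17,000 maximum.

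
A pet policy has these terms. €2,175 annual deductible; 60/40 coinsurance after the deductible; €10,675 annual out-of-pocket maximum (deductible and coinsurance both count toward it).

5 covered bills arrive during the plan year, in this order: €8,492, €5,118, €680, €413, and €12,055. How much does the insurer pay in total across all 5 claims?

€16,083

#1 (€8,492): €2,175 finishes the deductible; €6,317 goes to coinsurance; owner's 40% is €2,526.80. Owner owes €4,701.80 (running OOP €4,701.80). Plan pays €8,492 − €4,701.80 = €3,790.20.
#2 (€5,118): deductible met; 40% of €5,118 = €2,047.20. Cost to owner: €2,047.20. OOP to date €6,749. Plan pays €5,118 − €2,047.20 = €3,070.80.
#3 (€680): 40% coinsurance on €680 = €272. Owner owes €272 (running OOP €7,021). Insurer: €680 − €272 = €408.
#4 (€413): deductible met; 40% of €413 = €165.20. Owner pays €165.20; OOP now €7,186.20. Plan pays €413 − €165.20 = €247.80.
#5 (€12,055): deductible already satisfied, so owner's share is 40% × €12,055 = €4,822. That would push OOP to €12,008.20, over the €10,675 cap, so owner pays €10,675 − €7,186.20 = €3,488.80. Plan pays €12,055 − €3,488.80 = €8,566.20.
Insurer total: €3,790.20 + €3,070.80 + €408 + €247.80 + €8,566.20 = €16,083.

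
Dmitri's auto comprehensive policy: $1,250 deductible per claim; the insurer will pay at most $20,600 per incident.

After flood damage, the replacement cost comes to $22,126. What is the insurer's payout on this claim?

$20,600

After the deductible, $22,126 − $1,250 = $20,876 remains.
The $20,600 per-incident cap binds; insurer pays $20,600.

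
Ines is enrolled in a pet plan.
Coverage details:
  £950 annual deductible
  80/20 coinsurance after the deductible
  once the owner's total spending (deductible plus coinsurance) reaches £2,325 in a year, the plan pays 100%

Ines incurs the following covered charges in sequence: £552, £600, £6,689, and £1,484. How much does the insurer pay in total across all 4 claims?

Claim 1 (£552): fully absorbed by the deductible. Cost to owner: £552. OOP to date £552. Insurer: £552 − £552 = £0.
Claim 2 (£600): deductible takes £398, £202 remains; 20% of £202 = £40.40. Owner owes £438.40 (running OOP £990.40). Insurer: £600 − £438.40 = £161.60.
Claim 3 (£6,689): 20% coinsurance on £6,689 = £1,337.80. Adding that to £990.40 gives £2,328.20, past the £2,325 cap; owner pays only £2,325 − £990.40 = £1,334.60. Insurer: £6,689 − £1,334.60 = £5,354.40.
Claim 4 (£1,484): 20% coinsurance on £1,484 = £296.80. That would push OOP to £2,621.80, over the £2,325 cap, so owner pays £2,325 − £2,325 = £0. Insurer: £1,484 − £0 = £1,484.
Insurer total: £0 + £161.60 + £5,354.40 + £1,484 = £7,000.

£7,000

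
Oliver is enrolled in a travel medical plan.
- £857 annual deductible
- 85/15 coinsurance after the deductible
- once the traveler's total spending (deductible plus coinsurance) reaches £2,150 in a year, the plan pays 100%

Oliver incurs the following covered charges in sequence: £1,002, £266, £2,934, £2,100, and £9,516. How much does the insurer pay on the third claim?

£2,493.90

#1 (£1,002): £857 finishes the deductible; £145 goes to coinsurance; traveler's 15% is £21.75. Traveler owes £878.75 (running OOP £878.75). Insurer: £1,002 − £878.75 = £123.25.
#2 (£266): deductible met; 15% of £266 = £39.90. Traveler owes £39.90 (running OOP £918.65). Insurer: £266 − £39.90 = £226.10.
#3 (£2,934): 15% coinsurance on £2,934 = £440.10. Traveler pays £440.10; OOP now £1,358.75. Plan pays £2,934 − £440.10 = £2,493.90.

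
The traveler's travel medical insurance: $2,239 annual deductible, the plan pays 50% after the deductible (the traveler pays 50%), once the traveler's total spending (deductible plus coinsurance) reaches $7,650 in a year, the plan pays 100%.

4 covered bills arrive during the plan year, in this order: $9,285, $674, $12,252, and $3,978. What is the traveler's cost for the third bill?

$1,551

Bill 1, $9,285: $2,239 finishes the deductible; $7,046 goes to coinsurance; 50% of $7,046 = $3,523. Traveler pays $5,762; OOP now $5,762.
Bill 2, $674: deductible met; 50% of $674 = $337. Traveler pays $337; OOP now $6,099.
Bill 3, $12,252: deductible already satisfied, so traveler's share is 50% × $12,252 = $6,126. Adding that to $6,099 gives $12,225, past the $7,650 cap; traveler pays only $7,650 − $6,099 = $1,551.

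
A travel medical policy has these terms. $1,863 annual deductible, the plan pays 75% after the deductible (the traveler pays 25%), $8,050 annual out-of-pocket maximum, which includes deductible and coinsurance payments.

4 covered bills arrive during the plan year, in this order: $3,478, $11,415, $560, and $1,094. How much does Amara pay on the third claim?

$140

Claim 1 — $3,478: deductible takes $1,863, $1,615 remains; coinsurance $1,615 × 25% = $403.75. Cost to traveler: $2,266.75. OOP to date $2,266.75.
Claim 2 — $11,415: 25% coinsurance on $11,415 = $2,853.75. Cost to traveler: $2,853.75. OOP to date $5,120.50.
Claim 3 — $560: 25% coinsurance on $560 = $140. Traveler pays $140; OOP now $5,260.50.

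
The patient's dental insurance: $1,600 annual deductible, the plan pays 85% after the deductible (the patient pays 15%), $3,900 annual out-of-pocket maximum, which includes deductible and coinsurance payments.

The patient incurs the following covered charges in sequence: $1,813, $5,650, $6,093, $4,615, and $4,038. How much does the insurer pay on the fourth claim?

Bill 1, $1,813: $1,600 finishes the deductible; $213 goes to coinsurance; 15% of $213 = $31.95. Cost to patient: $1,631.95. OOP to date $1,631.95. Insurer: $1,813 − $1,631.95 = $181.05.
Bill 2, $5,650: deductible already satisfied, so patient's share is 15% × $5,650 = $847.50. Patient pays $847.50; OOP now $2,479.45. Insurer: $5,650 − $847.50 = $4,802.50.
Bill 3, $6,093: deductible met; 15% of $6,093 = $913.95. Patient owes $913.95 (running OOP $3,393.40). Plan pays $6,093 − $913.95 = $5,179.05.
Bill 4, $4,615: 15% coinsurance on $4,615 = $692.25. Adding that to $3,393.40 gives $4,085.65, past the $3,900 cap; patient pays only $3,900 − $3,393.40 = $506.60. Plan pays $4,615 − $506.60 = $4,108.40.

$4,108.40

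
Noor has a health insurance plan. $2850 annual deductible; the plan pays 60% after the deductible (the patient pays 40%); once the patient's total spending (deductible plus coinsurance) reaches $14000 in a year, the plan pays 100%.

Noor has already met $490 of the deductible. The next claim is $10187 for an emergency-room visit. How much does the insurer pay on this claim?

$4696.20

$490 of the $2850 deductible is already met, leaving $2360.
That leaves $10187 − $2360 = $7827 for coinsurance.
Patient's 40% share of $7827 is $3130.80.
So the patient owes $2360 + $3130.80 = $5490.80 before any cap.
Cumulative spending $490 + $5490.80 = $5980.80 stays under the $14000 maximum.
Insurer pays the balance: $10187 − $5490.80 = $4696.20.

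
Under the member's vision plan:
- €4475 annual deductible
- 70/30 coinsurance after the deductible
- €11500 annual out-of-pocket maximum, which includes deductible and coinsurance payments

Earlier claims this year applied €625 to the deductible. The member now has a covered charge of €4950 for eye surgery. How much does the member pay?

€4180

€625 of the €4475 deductible is already met, leaving €3850.
That leaves €4950 − €3850 = €1100 for coinsurance.
30% of €1100 = €330 falls to the member.
Member responsibility before any cap: €3850 + €330 = €4180.
Year-to-date out-of-pocket becomes €625 + €4180 = €4805, still under the €11500 maximum, so no cap applies.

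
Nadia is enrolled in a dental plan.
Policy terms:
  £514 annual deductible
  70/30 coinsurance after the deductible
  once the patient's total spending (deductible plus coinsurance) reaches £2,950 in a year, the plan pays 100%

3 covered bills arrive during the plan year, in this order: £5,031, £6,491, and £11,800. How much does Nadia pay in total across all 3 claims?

£2,950

Claim 1 — £5,031: £514 to deductible, leaving £4,517; patient's 30% is £1,355.10. Patient owes £1,869.10 (running OOP £1,869.10).
Claim 2 — £6,491: deductible met; 30% of £6,491 = £1,947.30. Adding that to £1,869.10 gives £3,816.40, past the £2,950 cap; patient pays only £2,950 − £1,869.10 = £1,080.90.
Claim 3 — £11,800: 30% coinsurance on £11,800 = £3,540. OOP would hit £6,490 > £2,950, so the cap limits the patient to £2,950 − £2,950 = £0.
Summing the patient's payments: £1,869.10 + £1,080.90 + £0 = £2,950.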